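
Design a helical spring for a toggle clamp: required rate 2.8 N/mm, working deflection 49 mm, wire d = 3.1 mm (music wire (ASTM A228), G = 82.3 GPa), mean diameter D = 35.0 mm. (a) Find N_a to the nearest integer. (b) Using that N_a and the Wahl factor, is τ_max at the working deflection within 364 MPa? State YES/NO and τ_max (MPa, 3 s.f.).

(a) 8 coils; (b) NO, τ_max = 458 MPa

N_a = Gd⁴/(8D³k) = (82.3×10³)(3.1⁴)/(8·35.0³·2.8) = 7.914 → N_a = 8
Actual rate k = Gd⁴/(8D³·8) = 2.7699 N/mm
Working load F = kδ = 2.7699·49 = 135.72 N
C = 35.0/3.1 = 11.2903; K_W = (4C−1)/(4C−4)+0.615/C = 1.1274
τ_max = K_W·8FD/(πd³) = 1.1274·406.05 = 457.76 MPa
τ_max > 364 MPa → exceeds allowable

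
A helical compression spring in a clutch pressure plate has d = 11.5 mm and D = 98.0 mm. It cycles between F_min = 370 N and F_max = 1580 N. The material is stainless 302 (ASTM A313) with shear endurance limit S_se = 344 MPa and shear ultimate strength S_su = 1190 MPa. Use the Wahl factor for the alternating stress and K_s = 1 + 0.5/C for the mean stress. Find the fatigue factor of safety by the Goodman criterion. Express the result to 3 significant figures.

C = D/d = 98.0/11.5 = 8.5217; K_W = (4C−1)/(4C−4)+0.615/C = 1.1719; K_s = 1+0.5/C = 1.0587
F_a = (F_max−F_min)/2 = 605 N; F_m = (F_max+F_min)/2 = 975 N
τ_a = K_W·8F_aD/(πd³) = 1.1719 × 99.272 = 116.34 MPa
τ_m = K_s·8F_mD/(πd³) = 1.0587 × 159.98 = 169.37 MPa
Goodman: 1/n_f = τ_a/S_se + τ_m/S_su = 116.34/344 + 169.37/1190 = 0.33818 + 0.14233 = 0.48051
n_f = 1/0.48051 = 2.081

2.08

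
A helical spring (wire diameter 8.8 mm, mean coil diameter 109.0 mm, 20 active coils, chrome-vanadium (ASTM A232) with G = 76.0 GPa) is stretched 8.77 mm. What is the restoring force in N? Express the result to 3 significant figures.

19.3 N

k = Gd⁴/(8D³N_a) = (76.0×10³)(8.8⁴)/(8·109.0³·20) = 2.1996 N/mm
F = k·δ = 2.1996 × 8.77 = 19.291 N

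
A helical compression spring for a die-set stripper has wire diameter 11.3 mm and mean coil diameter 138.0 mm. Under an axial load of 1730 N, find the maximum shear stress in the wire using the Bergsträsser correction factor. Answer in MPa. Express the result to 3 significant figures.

Spring index C = D/d = 138.0/11.3 = 12.2124
K_B = (4C+2)/(4C−3) = 50.850/45.850 = 1.1091
τ₀ = 8FD/(πd³) = 8·1730·138.0/(π·11.3³) = 1.90992e+06/4533 = 421.34 MPa
τ_max = K·τ₀ = 1.1091 × 421.34 = 467.29 MPa

467 MPa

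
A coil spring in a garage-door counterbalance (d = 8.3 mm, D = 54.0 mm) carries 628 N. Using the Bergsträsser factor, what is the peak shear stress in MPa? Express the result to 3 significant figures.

184 MPa

Spring index C = D/d = 54.0/8.3 = 6.5060
K_B = (4C+2)/(4C−3) = 28.024/23.024 = 1.2172
τ₀ = 8FD/(πd³) = 8·628·54.0/(π·8.3³) = 271296/1796.3 = 151.03 MPa
τ_max = K·τ₀ = 1.2172 × 151.03 = 183.83 MPa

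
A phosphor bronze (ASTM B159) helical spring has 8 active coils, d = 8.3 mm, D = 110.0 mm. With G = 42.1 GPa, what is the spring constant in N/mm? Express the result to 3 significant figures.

k = Gd⁴/(8D³N_a) = (42.1×10³ × 8.3⁴) / (8 × 110.0³ × 8)
  = 1.998e+08 / 8.5184e+07 = 2.3455 N/mm

2.35 N/mm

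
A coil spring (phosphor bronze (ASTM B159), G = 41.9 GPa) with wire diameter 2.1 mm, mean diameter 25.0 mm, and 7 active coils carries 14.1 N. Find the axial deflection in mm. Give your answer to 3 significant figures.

k = Gd⁴/(8D³N_a) = (41.9×10³)(2.1⁴)/(8·25.0³·7) = 0.93129 N/mm
δ = F/k = 14.1 / 0.93129 = 15.14 mm

15.1 mm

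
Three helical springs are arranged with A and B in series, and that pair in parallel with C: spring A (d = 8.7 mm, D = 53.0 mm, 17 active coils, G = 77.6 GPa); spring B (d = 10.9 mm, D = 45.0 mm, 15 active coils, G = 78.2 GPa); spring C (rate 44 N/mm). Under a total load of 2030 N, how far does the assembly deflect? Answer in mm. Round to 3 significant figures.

k_A = Gd⁴/(8D³N_a) = (77.6×10³)(8.7⁴)/(8·53.0³·17) = 21.957 N/mm
k_B = Gd⁴/(8D³N_a) = (78.2×10³)(10.9⁴)/(8·45.0³·15) = 100.95 N/mm
Springs A,B series: k_AB = 1/(1/21.957+1/100.95) = 18.034 N/mm; parallel with C: k_eq = 18.034+44 = 62.034 N/mm
δ = F/k_eq = 2030/62.034 = 32.724 mm

32.7 mm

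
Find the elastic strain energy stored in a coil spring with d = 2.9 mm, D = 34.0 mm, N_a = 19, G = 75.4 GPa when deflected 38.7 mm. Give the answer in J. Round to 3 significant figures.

k = Gd⁴/(8D³N_a) = (75.4×10³)(2.9⁴)/(8·34.0³·19) = 0.89265 N/mm
U = ½kδ² = 0.5 × 0.89265 × 38.7² = 668.46 N·mm = 0.66846 J

0.668 J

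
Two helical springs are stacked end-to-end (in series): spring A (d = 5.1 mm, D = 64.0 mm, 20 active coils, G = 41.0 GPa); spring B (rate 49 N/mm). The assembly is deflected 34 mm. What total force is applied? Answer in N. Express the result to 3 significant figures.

22.2 N

k_A = Gd⁴/(8D³N_a) = (41.0×10³)(5.1⁴)/(8·64.0³·20) = 0.66131 N/mm
Series: 1/k_eq = 1/0.66131 + 1/49 = 1.5326; k_eq = 0.6525 N/mm
F = k_eq·δ = 0.6525·34 = 22.185 N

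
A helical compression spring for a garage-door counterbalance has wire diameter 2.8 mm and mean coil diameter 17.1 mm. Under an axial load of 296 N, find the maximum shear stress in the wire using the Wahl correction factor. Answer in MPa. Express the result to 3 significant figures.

Spring index C = D/d = 17.1/2.8 = 6.1071
K_W = (4C−1)/(4C−4) + 0.615/C = 23.429/20.429 + 0.1007 = 1.2476
τ₀ = 8FD/(πd³) = 8·296·17.1/(π·2.8³) = 40492.8/68.964 = 587.16 MPa
τ_max = K·τ₀ = 1.2476 × 587.16 = 732.51 MPa

733 MPa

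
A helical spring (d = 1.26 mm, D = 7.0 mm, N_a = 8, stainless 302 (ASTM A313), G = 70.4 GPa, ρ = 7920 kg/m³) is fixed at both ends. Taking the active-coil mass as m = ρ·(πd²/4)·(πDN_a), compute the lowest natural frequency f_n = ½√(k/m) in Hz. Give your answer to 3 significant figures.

1080 Hz

k = Gd⁴/(8D³N_a) = (70.4×10³)(1.26⁴)/(8·7.0³·8) = 8.0832 N/mm = 8083.2 N/m
Wire length L = πDN_a = π·7.0·8 = 175.93 mm
m = ρ·(πd²/4)·L = 7920 × 1.2469×10⁻⁶ m² × 0.17593 m = 0.0017374 kg
f_n = ½√(k/m) = 0.5·√(8083.2/0.0017374) = 0.5·√(4.6525e+06) = 1078.5 Hz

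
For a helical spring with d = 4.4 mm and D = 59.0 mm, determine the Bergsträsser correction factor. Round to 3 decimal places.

1.099

C = D/d = 59.0/4.4 = 13.4091
K_B = (4C+2)/(4C−3) = 55.636/50.636 = 1.0987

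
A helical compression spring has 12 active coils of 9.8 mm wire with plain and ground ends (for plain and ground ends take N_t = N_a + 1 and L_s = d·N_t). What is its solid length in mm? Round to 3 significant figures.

plain and ground ends: N_t = N_a + 1 = 12 + 1 = 13
L_s = d·N_t = 9.8 × 13 = 127.4 mm

127 mm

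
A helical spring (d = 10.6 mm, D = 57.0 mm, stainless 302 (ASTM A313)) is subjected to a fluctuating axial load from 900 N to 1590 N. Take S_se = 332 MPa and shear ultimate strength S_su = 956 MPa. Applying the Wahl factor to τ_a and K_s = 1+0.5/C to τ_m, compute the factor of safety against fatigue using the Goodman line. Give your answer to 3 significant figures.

2.97

C = D/d = 57.0/10.6 = 5.3774; K_W = (4C−1)/(4C−4)+0.615/C = 1.2857; K_s = 1+0.5/C = 1.0930
F_a = (F_max−F_min)/2 = 345 N; F_m = (F_max+F_min)/2 = 1245 N
τ_a = K_W·8F_aD/(πd³) = 1.2857 × 42.045 = 54.058 MPa
τ_m = K_s·8F_mD/(πd³) = 1.0930 × 151.73 = 165.84 MPa
Goodman: 1/n_f = τ_a/S_se + τ_m/S_su = 54.058/332 + 165.84/956 = 0.16282 + 0.17347 = 0.33629
n_f = 1/0.33629 = 2.974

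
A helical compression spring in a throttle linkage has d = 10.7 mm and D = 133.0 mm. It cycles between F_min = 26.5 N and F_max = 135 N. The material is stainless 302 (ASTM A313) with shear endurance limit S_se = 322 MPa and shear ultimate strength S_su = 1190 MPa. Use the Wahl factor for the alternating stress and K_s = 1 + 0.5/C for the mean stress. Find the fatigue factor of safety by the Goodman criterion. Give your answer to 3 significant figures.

C = D/d = 133.0/10.7 = 12.4299; K_W = (4C−1)/(4C−4)+0.615/C = 1.1151; K_s = 1+0.5/C = 1.0402
F_a = (F_max−F_min)/2 = 54.25 N; F_m = (F_max+F_min)/2 = 80.75 N
τ_a = K_W·8F_aD/(πd³) = 1.1151 × 14.998 = 16.724 MPa
τ_m = K_s·8F_mD/(πd³) = 1.0402 × 22.325 = 23.223 MPa
Goodman: 1/n_f = τ_a/S_se + τ_m/S_su = 16.724/322 + 23.223/1190 = 0.05194 + 0.01951 = 0.071454
n_f = 1/0.071454 = 14

14.0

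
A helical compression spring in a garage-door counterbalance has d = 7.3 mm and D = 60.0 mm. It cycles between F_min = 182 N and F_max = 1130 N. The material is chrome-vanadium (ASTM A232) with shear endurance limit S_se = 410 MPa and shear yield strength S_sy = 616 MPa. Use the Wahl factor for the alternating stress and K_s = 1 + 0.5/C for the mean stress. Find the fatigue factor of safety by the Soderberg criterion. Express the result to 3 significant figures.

C = D/d = 60.0/7.3 = 8.2192; K_W = (4C−1)/(4C−4)+0.615/C = 1.1787; K_s = 1+0.5/C = 1.0608
F_a = (F_max−F_min)/2 = 474 N; F_m = (F_max+F_min)/2 = 656 N
τ_a = K_W·8F_aD/(πd³) = 1.1787 × 186.17 = 219.44 MPa
τ_m = K_s·8F_mD/(πd³) = 1.0608 × 257.65 = 273.32 MPa
Soderberg: 1/n_f = τ_a/S_se + τ_m/S_sy = 219.44/410 + 273.32/616 = 0.53521 + 0.44370 = 0.97892
n_f = 1/0.97892 = 1.022

1.02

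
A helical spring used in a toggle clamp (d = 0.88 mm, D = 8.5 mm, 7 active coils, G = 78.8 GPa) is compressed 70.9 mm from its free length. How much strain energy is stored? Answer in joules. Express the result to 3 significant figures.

k = Gd⁴/(8D³N_a) = (78.8×10³)(0.88⁴)/(8·8.5³·7) = 1.3741 N/mm
U = ½kδ² = 0.5 × 1.3741 × 70.9² = 3453.6 N·mm = 3.4536 J

3.45 J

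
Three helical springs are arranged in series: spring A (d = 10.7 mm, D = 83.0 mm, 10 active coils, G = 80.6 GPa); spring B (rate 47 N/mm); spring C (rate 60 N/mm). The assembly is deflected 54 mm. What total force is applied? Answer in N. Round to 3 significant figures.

665 N

k_A = Gd⁴/(8D³N_a) = (80.6×10³)(10.7⁴)/(8·83.0³·10) = 23.096 N/mm
Series: 1/k_eq = 1/23.096 + 1/47 + 1/60 = 0.08124; k_eq = 12.309 N/mm
F = k_eq·δ = 12.309·54 = 664.7 N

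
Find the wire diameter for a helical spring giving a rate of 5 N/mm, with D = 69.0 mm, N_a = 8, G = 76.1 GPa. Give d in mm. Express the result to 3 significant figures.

d = (8D³N_a·k / G)^(1/4) = (8·69.0³·8·5 / (76.1×10³))^0.25
  = (1381.4)^0.25 = 6.0965 mm

6.10 mm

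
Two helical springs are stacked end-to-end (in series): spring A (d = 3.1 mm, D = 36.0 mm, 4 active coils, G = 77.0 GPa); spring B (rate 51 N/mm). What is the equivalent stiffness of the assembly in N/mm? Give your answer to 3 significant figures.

4.36 N/mm

k_A = Gd⁴/(8D³N_a) = (77.0×10³)(3.1⁴)/(8·36.0³·4) = 4.763 N/mm
Series: 1/k_eq = 1/4.763 + 1/51 = 0.22956; k_eq = 4.3562 N/mm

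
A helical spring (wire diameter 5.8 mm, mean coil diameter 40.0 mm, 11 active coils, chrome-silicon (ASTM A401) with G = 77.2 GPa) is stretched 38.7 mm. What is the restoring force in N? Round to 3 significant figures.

k = Gd⁴/(8D³N_a) = (77.2×10³)(5.8⁴)/(8·40.0³·11) = 15.512 N/mm
F = k·δ = 15.512 × 38.7 = 600.31 N

600 N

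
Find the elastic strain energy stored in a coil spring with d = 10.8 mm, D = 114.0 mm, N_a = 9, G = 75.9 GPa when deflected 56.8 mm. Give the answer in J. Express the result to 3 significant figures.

15.6 J

k = Gd⁴/(8D³N_a) = (75.9×10³)(10.8⁴)/(8·114.0³·9) = 9.6803 N/mm
U = ½kδ² = 0.5 × 9.6803 × 56.8² = 15616 N·mm = 15.616 J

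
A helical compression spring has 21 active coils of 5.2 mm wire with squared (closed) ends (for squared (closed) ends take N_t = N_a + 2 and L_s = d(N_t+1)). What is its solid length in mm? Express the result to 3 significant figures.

squared (closed) ends: N_t = N_a + 2 = 21 + 2 = 23
L_s = d·(N_t+1) = 5.2 × 24 = 124.8 mm

125 mm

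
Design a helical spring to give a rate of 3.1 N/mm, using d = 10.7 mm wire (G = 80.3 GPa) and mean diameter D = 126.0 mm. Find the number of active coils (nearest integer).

21

N_a = Gd⁴/(8D³k) = (80.3×10³ × 10.7⁴)/(8 × 126.0³ × 3.1)
    = 1.05257e+09 / 4.96093e+07 = 21.22 → 21 coils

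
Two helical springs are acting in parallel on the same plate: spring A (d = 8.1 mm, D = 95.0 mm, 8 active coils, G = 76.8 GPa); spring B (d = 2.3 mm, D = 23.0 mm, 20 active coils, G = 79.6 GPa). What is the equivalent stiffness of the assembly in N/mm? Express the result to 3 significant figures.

7.17 N/mm

k_A = Gd⁴/(8D³N_a) = (76.8×10³)(8.1⁴)/(8·95.0³·8) = 6.0249 N/mm
k_B = Gd⁴/(8D³N_a) = (79.6×10³)(2.3⁴)/(8·23.0³·20) = 1.1442 N/mm
Parallel: k_eq = 6.0249 + 1.1442 = 7.1692 N/mm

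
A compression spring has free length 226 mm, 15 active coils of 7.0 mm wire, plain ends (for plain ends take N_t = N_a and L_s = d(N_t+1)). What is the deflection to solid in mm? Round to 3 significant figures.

N_t = 15; L_s = 7.0·16 = 112 mm
δ_solid = L₀ − L_s = 226 − 112 = 114 mm

114 mm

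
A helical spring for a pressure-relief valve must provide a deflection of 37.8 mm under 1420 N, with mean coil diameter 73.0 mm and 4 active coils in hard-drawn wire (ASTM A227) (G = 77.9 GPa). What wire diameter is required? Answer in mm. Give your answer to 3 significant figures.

Required rate k = F/δ = 1420/37.8 = 37.566 N/mm
d = (8D³N_a·k / G)^(1/4) = (8·73.0³·4·37.566 / (77.9×10³))^0.25
  = (6003.1)^0.25 = 8.8023 mm

8.80 mm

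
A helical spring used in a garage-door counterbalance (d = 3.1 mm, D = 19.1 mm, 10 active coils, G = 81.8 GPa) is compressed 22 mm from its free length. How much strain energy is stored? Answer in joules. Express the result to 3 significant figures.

3.28 J

k = Gd⁴/(8D³N_a) = (81.8×10³)(3.1⁴)/(8·19.1³·10) = 13.552 N/mm
U = ½kδ² = 0.5 × 13.552 × 22² = 3279.6 N·mm = 3.2796 J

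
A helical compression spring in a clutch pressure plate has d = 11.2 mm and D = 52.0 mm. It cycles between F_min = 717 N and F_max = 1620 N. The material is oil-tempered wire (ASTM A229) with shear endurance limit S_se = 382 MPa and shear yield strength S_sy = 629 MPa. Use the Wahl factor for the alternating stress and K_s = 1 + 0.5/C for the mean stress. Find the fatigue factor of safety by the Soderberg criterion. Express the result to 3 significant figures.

2.92

C = D/d = 52.0/11.2 = 4.6429; K_W = (4C−1)/(4C−4)+0.615/C = 1.3383; K_s = 1+0.5/C = 1.1077
F_a = (F_max−F_min)/2 = 451.5 N; F_m = (F_max+F_min)/2 = 1168.5 N
τ_a = K_W·8F_aD/(πd³) = 1.3383 × 42.555 = 56.953 MPa
τ_m = K_s·8F_mD/(πd³) = 1.1077 × 110.13 = 121.99 MPa
Soderberg: 1/n_f = τ_a/S_se + τ_m/S_sy = 56.953/382 + 121.99/629 = 0.14909 + 0.19395 = 0.34304
n_f = 1/0.34304 = 2.915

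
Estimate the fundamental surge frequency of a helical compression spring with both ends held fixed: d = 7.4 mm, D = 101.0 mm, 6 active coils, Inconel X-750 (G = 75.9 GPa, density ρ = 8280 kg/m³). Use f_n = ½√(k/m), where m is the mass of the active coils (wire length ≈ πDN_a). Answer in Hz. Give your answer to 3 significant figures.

41.2 Hz

k = Gd⁴/(8D³N_a) = (75.9×10³)(7.4⁴)/(8·101.0³·6) = 4.6022 N/mm = 4602.2 N/m
Wire length L = πDN_a = π·101.0·6 = 1903.8 mm
m = ρ·(πd²/4)·L = 8280 × 43.008×10⁻⁶ m² × 1.9038 m = 0.67796 kg
f_n = ½√(k/m) = 0.5·√(4602.2/0.67796) = 0.5·√(6788.2) = 41.195 Hz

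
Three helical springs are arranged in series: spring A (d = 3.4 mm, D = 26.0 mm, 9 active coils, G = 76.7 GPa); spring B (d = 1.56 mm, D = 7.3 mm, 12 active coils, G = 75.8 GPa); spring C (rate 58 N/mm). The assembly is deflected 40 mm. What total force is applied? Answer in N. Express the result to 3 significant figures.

k_A = Gd⁴/(8D³N_a) = (76.7×10³)(3.4⁴)/(8·26.0³·9) = 8.0995 N/mm
k_B = Gd⁴/(8D³N_a) = (75.8×10³)(1.56⁴)/(8·7.3³·12) = 12.021 N/mm
Series: 1/k_eq = 1/8.0995 + 1/12.021 + 1/58 = 0.2239; k_eq = 4.4664 N/mm
F = k_eq·δ = 4.4664·40 = 178.65 N

179 N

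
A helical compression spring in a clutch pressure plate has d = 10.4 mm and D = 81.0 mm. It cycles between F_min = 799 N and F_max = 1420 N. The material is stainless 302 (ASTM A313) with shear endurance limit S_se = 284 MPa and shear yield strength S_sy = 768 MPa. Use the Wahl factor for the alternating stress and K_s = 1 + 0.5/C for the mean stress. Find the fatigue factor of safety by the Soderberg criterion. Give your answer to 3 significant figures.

C = D/d = 81.0/10.4 = 7.7885; K_W = (4C−1)/(4C−4)+0.615/C = 1.1894; K_s = 1+0.5/C = 1.0642
F_a = (F_max−F_min)/2 = 310.5 N; F_m = (F_max+F_min)/2 = 1109.5 N
τ_a = K_W·8F_aD/(πd³) = 1.1894 × 56.936 = 67.722 MPa
τ_m = K_s·8F_mD/(πd³) = 1.0642 × 203.45 = 216.51 MPa
Soderberg: 1/n_f = τ_a/S_se + τ_m/S_sy = 67.722/284 + 216.51/768 = 0.23846 + 0.28191 = 0.52037
n_f = 1/0.52037 = 1.922

1.92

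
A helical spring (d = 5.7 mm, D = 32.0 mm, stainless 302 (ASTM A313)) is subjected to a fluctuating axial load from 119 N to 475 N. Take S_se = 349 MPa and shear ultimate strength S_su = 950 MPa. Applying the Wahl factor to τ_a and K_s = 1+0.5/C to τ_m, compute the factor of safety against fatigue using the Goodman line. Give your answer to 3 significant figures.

C = D/d = 32.0/5.7 = 5.6140; K_W = (4C−1)/(4C−4)+0.615/C = 1.2721; K_s = 1+0.5/C = 1.0891
F_a = (F_max−F_min)/2 = 178 N; F_m = (F_max+F_min)/2 = 297 N
τ_a = K_W·8F_aD/(πd³) = 1.2721 × 78.322 = 99.633 MPa
τ_m = K_s·8F_mD/(πd³) = 1.0891 × 130.68 = 142.32 MPa
Goodman: 1/n_f = τ_a/S_se + τ_m/S_su = 99.633/349 + 142.32/950 = 0.28548 + 0.14981 = 0.4353
n_f = 1/0.4353 = 2.297

2.30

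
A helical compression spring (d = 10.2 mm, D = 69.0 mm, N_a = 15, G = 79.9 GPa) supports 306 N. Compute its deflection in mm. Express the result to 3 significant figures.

k = Gd⁴/(8D³N_a) = (79.9×10³)(10.2⁴)/(8·69.0³·15) = 21.939 N/mm
δ = F/k = 306 / 21.939 = 13.948 mm

13.9 mm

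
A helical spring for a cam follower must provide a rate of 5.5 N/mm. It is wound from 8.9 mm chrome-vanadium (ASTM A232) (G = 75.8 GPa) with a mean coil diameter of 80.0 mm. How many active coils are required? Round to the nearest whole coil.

21

N_a = Gd⁴/(8D³k) = (75.8×10³ × 8.9⁴)/(8 × 80.0³ × 5.5)
    = 4.75586e+08 / 2.2528e+07 = 21.11 → 21 coils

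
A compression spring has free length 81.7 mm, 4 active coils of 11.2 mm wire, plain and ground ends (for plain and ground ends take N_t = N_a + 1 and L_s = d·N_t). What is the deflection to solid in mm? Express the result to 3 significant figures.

25.7 mm

N_t = 5; L_s = 11.2·5 = 56 mm
δ_solid = L₀ − L_s = 81.7 − 56 = 25.7 mm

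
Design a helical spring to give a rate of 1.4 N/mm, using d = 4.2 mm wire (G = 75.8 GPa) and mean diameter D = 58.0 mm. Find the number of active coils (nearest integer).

11

N_a = Gd⁴/(8D³k) = (75.8×10³ × 4.2⁴)/(8 × 58.0³ × 1.4)
    = 2.35867e+07 / 2.18525e+06 = 10.79 → 11 coils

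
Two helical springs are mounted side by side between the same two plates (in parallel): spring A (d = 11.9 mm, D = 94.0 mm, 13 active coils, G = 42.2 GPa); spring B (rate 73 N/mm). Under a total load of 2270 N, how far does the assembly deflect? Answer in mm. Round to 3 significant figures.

27.4 mm

k_A = Gd⁴/(8D³N_a) = (42.2×10³)(11.9⁴)/(8·94.0³·13) = 9.7968 N/mm
Parallel: k_eq = 9.7968 + 73 = 82.797 N/mm
δ = F/k_eq = 2270/82.797 = 27.417 mm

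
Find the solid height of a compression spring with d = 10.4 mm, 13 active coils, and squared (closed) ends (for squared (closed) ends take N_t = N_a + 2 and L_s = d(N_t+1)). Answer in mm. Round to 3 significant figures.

166 mm

squared (closed) ends: N_t = N_a + 2 = 13 + 2 = 15
L_s = d·(N_t+1) = 10.4 × 16 = 166.4 mm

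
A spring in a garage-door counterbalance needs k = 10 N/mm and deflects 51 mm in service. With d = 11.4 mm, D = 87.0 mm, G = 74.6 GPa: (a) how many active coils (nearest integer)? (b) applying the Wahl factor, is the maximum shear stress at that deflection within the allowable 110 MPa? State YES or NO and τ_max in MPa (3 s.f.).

(a) 24 coils; (b) YES, τ_max = 90.7 MPa

N_a = Gd⁴/(8D³k) = (74.6×10³)(11.4⁴)/(8·87.0³·10) = 23.92 → N_a = 24
Actual rate k = Gd⁴/(8D³·24) = 9.9655 N/mm
Working load F = kδ = 9.9655·51 = 508.24 N
C = 87.0/11.4 = 7.6316; K_W = (4C−1)/(4C−4)+0.615/C = 1.1937
τ_max = K_W·8FD/(πd³) = 1.1937·76 = 90.72 MPa
τ_max ≤ 110 MPa → acceptable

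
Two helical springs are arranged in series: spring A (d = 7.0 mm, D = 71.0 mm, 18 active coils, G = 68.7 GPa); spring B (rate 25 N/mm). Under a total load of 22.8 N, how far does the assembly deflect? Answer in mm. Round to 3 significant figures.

8.04 mm

k_A = Gd⁴/(8D³N_a) = (68.7×10³)(7.0⁴)/(8·71.0³·18) = 3.2005 N/mm
Series: 1/k_eq = 1/3.2005 + 1/25 = 0.35246; k_eq = 2.8372 N/mm
δ = F/k_eq = 22.8/2.8372 = 8.036 mm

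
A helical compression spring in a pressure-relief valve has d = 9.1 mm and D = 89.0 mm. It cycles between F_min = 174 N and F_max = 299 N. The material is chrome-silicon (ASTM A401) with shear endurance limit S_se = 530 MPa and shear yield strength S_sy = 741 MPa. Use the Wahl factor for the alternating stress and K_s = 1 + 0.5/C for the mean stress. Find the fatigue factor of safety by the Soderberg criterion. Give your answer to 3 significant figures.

7.06

C = D/d = 89.0/9.1 = 9.7802; K_W = (4C−1)/(4C−4)+0.615/C = 1.1483; K_s = 1+0.5/C = 1.0511
F_a = (F_max−F_min)/2 = 62.5 N; F_m = (F_max+F_min)/2 = 236.5 N
τ_a = K_W·8F_aD/(πd³) = 1.1483 × 18.797 = 21.584 MPa
τ_m = K_s·8F_mD/(πd³) = 1.0511 × 71.127 = 74.764 MPa
Soderberg: 1/n_f = τ_a/S_se + τ_m/S_sy = 21.584/530 + 74.764/741 = 0.04073 + 0.10090 = 0.14162
n_f = 1/0.14162 = 7.061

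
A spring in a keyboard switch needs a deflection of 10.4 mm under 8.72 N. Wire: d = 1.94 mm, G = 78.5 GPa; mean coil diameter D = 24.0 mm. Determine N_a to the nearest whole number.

Required rate k = F/δ = 8.72/10.4 = 0.83846 N/mm
N_a = Gd⁴/(8D³k) = (78.5×10³ × 1.94⁴)/(8 × 24.0³ × 0.83846)
    = 1.11193e+06 / 92727.1 = 11.99 → 12 coils

12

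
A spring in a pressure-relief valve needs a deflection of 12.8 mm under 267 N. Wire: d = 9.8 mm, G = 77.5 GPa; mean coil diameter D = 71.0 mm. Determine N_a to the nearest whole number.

Required rate k = F/δ = 267/12.8 = 20.859 N/mm
N_a = Gd⁴/(8D³k) = (77.5×10³ × 9.8⁴)/(8 × 71.0³ × 20.859)
    = 7.14835e+08 / 5.97264e+07 = 11.97 → 12 coils

12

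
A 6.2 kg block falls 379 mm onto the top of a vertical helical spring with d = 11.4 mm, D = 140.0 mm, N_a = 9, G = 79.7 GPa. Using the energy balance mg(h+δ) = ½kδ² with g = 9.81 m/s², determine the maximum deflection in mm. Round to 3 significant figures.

k = Gd⁴/(8D³N_a) = (79.7×10³)(11.4⁴)/(8·140.0³·9) = 6.8134 N/mm
W = mg = 6.2 × 9.81 = 60.822 N
½kδ² − Wδ − Wh = 0 → δ = (W + √(W² + 2kWh))/k
δ = (60.822 + √(3699.3 + 314117))/6.8134 = (60.822 + 563.75)/6.8134 = 91.669 mm

91.7 mm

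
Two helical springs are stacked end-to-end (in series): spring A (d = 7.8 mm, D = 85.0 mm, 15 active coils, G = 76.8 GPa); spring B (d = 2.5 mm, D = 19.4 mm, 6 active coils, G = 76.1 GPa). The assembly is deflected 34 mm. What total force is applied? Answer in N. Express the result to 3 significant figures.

90.2 N

k_A = Gd⁴/(8D³N_a) = (76.8×10³)(7.8⁴)/(8·85.0³·15) = 3.8575 N/mm
k_B = Gd⁴/(8D³N_a) = (76.1×10³)(2.5⁴)/(8·19.4³·6) = 8.482 N/mm
Series: 1/k_eq = 1/3.8575 + 1/8.482 = 0.37713; k_eq = 2.6516 N/mm
F = k_eq·δ = 2.6516·34 = 90.153 N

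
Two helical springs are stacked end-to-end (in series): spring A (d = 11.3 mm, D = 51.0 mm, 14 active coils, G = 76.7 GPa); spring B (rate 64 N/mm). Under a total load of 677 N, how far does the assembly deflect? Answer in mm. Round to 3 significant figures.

18.6 mm

k_A = Gd⁴/(8D³N_a) = (76.7×10³)(11.3⁴)/(8·51.0³·14) = 84.175 N/mm
Series: 1/k_eq = 1/84.175 + 1/64 = 0.027505; k_eq = 36.357 N/mm
δ = F/k_eq = 677/36.357 = 18.621 mm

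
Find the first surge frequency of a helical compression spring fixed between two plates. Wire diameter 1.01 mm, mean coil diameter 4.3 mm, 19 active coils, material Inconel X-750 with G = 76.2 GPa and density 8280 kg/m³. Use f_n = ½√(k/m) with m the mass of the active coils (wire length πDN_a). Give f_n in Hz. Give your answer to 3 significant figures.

982 Hz

k = Gd⁴/(8D³N_a) = (76.2×10³)(1.01⁴)/(8·4.3³·19) = 6.5613 N/mm = 6561.3 N/m
Wire length L = πDN_a = π·4.3·19 = 256.67 mm
m = ρ·(πd²/4)·L = 8280 × 0.80118×10⁻⁶ m² × 0.25667 m = 0.0017027 kg
f_n = ½√(k/m) = 0.5·√(6561.3/0.0017027) = 0.5·√(3.8535e+06) = 981.52 Hz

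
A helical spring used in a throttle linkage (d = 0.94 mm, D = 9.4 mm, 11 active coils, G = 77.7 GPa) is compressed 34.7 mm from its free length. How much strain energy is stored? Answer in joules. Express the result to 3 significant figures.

0.500 J

k = Gd⁴/(8D³N_a) = (77.7×10³)(0.94⁴)/(8·9.4³·11) = 0.82998 N/mm
U = ½kδ² = 0.5 × 0.82998 × 34.7² = 499.68 N·mm = 0.49968 J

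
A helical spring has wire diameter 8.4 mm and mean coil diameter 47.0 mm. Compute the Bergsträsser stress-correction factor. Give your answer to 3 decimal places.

1.258

C = D/d = 47.0/8.4 = 5.5952
K_B = (4C+2)/(4C−3) = 24.381/19.381 = 1.2580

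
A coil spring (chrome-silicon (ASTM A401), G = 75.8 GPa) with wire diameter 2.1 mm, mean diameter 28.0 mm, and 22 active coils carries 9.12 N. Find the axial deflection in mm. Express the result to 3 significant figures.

k = Gd⁴/(8D³N_a) = (75.8×10³)(2.1⁴)/(8·28.0³·22) = 0.38156 N/mm
δ = F/k = 9.12 / 0.38156 = 23.902 mm

23.9 mm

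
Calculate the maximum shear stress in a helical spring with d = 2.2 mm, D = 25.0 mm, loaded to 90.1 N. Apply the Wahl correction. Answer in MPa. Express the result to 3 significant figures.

Spring index C = D/d = 25.0/2.2 = 11.3636
K_W = (4C−1)/(4C−4) + 0.615/C = 44.455/41.455 + 0.0541 = 1.1265
τ₀ = 8FD/(πd³) = 8·90.1·25.0/(π·2.2³) = 18020/33.452 = 538.69 MPa
τ_max = K·τ₀ = 1.1265 × 538.69 = 606.83 MPa

607 MPa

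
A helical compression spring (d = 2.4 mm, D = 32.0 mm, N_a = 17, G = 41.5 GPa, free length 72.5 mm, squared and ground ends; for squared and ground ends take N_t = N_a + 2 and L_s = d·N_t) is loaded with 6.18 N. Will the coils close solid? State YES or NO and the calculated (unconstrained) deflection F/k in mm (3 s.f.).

NO, δ = 20.0 mm

k = Gd⁴/(8D³N_a) = (41.5×10³)(2.4⁴)/(8·32.0³·17) = 0.30896 N/mm
N_t = 19; L_s = 2.4·19 = 45.6 mm; δ_solid = L₀ − L_s = 72.5 − 45.6 = 26.9 mm
δ = F/k = 6.18/0.30896 = 20.002 mm
δ < δ_solid → spring does not go solid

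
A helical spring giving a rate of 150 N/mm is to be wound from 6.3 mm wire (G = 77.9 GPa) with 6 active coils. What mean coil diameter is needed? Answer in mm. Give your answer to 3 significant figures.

25.7 mm

D = (Gd⁴/(8N_a·k))^(1/3) = (77.9×10³·6.3⁴/(8·6·150))^(1/3)
  = (17043.8)^(1/3) = 25.7349 mm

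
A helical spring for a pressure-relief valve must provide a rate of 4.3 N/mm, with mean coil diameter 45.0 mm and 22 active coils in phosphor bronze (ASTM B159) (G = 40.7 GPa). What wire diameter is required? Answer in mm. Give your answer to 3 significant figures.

d = (8D³N_a·k / G)^(1/4) = (8·45.0³·22·4.3 / (40.7×10³))^0.25
  = (1694.4)^0.25 = 6.4159 mm

6.42 mm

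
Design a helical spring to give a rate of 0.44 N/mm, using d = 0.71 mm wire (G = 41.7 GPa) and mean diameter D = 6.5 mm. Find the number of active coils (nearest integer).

N_a = Gd⁴/(8D³k) = (41.7×10³ × 0.71⁴)/(8 × 6.5³ × 0.44)
    = 10596.7 / 966.68 = 10.96 → 11 coils

11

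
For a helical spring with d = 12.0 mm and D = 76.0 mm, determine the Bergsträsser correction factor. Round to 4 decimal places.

1.2239

C = D/d = 76.0/12.0 = 6.3333
K_B = (4C+2)/(4C−3) = 27.333/22.333 = 1.2239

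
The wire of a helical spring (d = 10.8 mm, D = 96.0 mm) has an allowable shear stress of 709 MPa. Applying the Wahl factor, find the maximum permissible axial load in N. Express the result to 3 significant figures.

3140 N

C = D/d = 96.0/10.8 = 8.8889
K_W = (4C−1)/(4C−4) + 0.615/C = 34.556/31.556 + 0.0692 = 1.1643
τ_max = K·8FD/(πd³) → F_max = τ_allow·πd³/(8DK)
F_max = 709·π·10.8³/(8·96.0·1.1643) = 2.8059e+06/894.15 = 3138 N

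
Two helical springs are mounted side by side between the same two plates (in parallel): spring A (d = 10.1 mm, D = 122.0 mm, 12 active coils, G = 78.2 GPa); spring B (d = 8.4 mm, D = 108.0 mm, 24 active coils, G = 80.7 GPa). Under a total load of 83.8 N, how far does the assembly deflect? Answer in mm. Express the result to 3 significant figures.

13.2 mm

k_A = Gd⁴/(8D³N_a) = (78.2×10³)(10.1⁴)/(8·122.0³·12) = 4.6681 N/mm
k_B = Gd⁴/(8D³N_a) = (80.7×10³)(8.4⁴)/(8·108.0³·24) = 1.6612 N/mm
Parallel: k_eq = 4.6681 + 1.6612 = 6.3293 N/mm
δ = F/k_eq = 83.8/6.3293 = 13.24 mm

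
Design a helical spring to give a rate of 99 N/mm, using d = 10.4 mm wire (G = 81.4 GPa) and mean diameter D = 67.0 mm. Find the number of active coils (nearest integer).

N_a = Gd⁴/(8D³k) = (81.4×10³ × 10.4⁴)/(8 × 67.0³ × 99)
    = 9.52265e+08 / 2.38204e+08 = 3.998 → 4 coils

4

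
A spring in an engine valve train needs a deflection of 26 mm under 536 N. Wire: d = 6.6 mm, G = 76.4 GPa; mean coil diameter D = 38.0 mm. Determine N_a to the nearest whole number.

Required rate k = F/δ = 536/26 = 20.615 N/mm
N_a = Gd⁴/(8D³k) = (76.4×10³ × 6.6⁴)/(8 × 38.0³ × 20.615)
    = 1.44967e+08 / 9.04966e+06 = 16.02 → 16 coils

16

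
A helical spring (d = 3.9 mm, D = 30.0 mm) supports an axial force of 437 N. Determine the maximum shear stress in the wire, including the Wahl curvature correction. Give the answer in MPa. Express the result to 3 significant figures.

671 MPa

Spring index C = D/d = 30.0/3.9 = 7.6923
K_W = (4C−1)/(4C−4) + 0.615/C = 29.769/26.769 + 0.0799 = 1.1920
τ₀ = 8FD/(πd³) = 8·437·30.0/(π·3.9³) = 104880/186.36 = 562.79 MPa
τ_max = K·τ₀ = 1.1920 × 562.79 = 670.86 MPa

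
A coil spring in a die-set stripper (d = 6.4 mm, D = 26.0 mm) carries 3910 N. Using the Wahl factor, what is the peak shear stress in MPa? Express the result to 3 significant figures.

1380 MPa

Spring index C = D/d = 26.0/6.4 = 4.0625
K_W = (4C−1)/(4C−4) + 0.615/C = 15.250/12.250 + 0.1514 = 1.3963
τ₀ = 8FD/(πd³) = 8·3910·26.0/(π·6.4³) = 813280/823.55 = 987.53 MPa
τ_max = K·τ₀ = 1.3963 × 987.53 = 1378.9 MPa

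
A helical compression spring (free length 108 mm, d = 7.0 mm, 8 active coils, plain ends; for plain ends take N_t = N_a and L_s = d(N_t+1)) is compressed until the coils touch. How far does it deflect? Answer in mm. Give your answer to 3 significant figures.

N_t = 8; L_s = 7.0·9 = 63 mm
δ_solid = L₀ − L_s = 108 − 63 = 45 mm

45.0 mm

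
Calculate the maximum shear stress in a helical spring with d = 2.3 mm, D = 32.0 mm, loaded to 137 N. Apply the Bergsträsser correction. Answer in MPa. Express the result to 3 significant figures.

Spring index C = D/d = 32.0/2.3 = 13.9130
K_B = (4C+2)/(4C−3) = 57.652/52.652 = 1.0950
τ₀ = 8FD/(πd³) = 8·137·32.0/(π·2.3³) = 35072/38.224 = 917.54 MPa
τ_max = K·τ₀ = 1.0950 × 917.54 = 1004.7 MPa

1000 MPa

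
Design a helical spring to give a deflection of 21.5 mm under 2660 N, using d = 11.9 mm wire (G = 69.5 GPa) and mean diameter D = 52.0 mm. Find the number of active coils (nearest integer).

Required rate k = F/δ = 2660/21.5 = 123.72 N/mm
N_a = Gd⁴/(8D³k) = (69.5×10³ × 11.9⁴)/(8 × 52.0³ × 123.72)
    = 1.39371e+09 / 1.39169e+08 = 10.01 → 10 coils

10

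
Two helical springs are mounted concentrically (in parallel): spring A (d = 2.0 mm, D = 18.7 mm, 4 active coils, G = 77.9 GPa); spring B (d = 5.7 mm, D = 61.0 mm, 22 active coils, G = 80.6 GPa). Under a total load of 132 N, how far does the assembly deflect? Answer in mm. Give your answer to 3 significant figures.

16.3 mm

k_A = Gd⁴/(8D³N_a) = (77.9×10³)(2.0⁴)/(8·18.7³·4) = 5.9564 N/mm
k_B = Gd⁴/(8D³N_a) = (80.6×10³)(5.7⁴)/(8·61.0³·22) = 2.1298 N/mm
Parallel: k_eq = 5.9564 + 2.1298 = 8.0862 N/mm
δ = F/k_eq = 132/8.0862 = 16.324 mm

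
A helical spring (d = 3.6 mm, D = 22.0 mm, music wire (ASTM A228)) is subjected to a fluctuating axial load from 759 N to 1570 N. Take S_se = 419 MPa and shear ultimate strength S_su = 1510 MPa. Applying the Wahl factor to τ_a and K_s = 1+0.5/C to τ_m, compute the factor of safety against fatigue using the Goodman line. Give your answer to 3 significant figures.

C = D/d = 22.0/3.6 = 6.1111; K_W = (4C−1)/(4C−4)+0.615/C = 1.2474; K_s = 1+0.5/C = 1.0818
F_a = (F_max−F_min)/2 = 405.5 N; F_m = (F_max+F_min)/2 = 1164.5 N
τ_a = K_W·8F_aD/(πd³) = 1.2474 × 486.91 = 607.36 MPa
τ_m = K_s·8F_mD/(πd³) = 1.0818 × 1398.3 = 1512.7 MPa
Goodman: 1/n_f = τ_a/S_se + τ_m/S_su = 607.36/419 + 1512.7/1510 = 1.44954 + 1.00178 = 2.4513
n_f = 1/2.4513 = 0.4079

0.408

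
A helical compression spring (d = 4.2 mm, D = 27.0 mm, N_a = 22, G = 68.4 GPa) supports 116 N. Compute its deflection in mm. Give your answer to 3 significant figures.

k = Gd⁴/(8D³N_a) = (68.4×10³)(4.2⁴)/(8·27.0³·22) = 6.144 N/mm
δ = F/k = 116 / 6.144 = 18.88 mm

18.9 mm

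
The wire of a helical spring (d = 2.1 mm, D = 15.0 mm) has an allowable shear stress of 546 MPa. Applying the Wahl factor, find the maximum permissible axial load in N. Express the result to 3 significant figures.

C = D/d = 15.0/2.1 = 7.1429
K_W = (4C−1)/(4C−4) + 0.615/C = 27.571/24.571 + 0.0861 = 1.2082
τ_max = K·8FD/(πd³) → F_max = τ_allow·πd³/(8DK)
F_max = 546·π·2.1³/(8·15.0·1.2082) = 15885/144.98 = 109.57 N

110 N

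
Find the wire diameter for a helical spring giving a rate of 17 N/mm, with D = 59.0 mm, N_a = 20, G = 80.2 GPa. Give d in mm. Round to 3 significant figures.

9.14 mm

d = (8D³N_a·k / G)^(1/4) = (8·59.0³·20·17 / (80.2×10³))^0.25
  = (6965.5)^0.25 = 9.1356 mm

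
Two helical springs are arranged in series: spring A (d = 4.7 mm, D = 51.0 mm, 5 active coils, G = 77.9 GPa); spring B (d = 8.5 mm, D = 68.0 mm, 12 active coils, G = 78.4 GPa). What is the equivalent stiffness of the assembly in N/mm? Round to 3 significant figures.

k_A = Gd⁴/(8D³N_a) = (77.9×10³)(4.7⁴)/(8·51.0³·5) = 7.164 N/mm
k_B = Gd⁴/(8D³N_a) = (78.4×10³)(8.5⁴)/(8·68.0³·12) = 13.558 N/mm
Series: 1/k_eq = 1/7.164 + 1/13.558 = 0.21334; k_eq = 4.6873 N/mm

4.69 N/mm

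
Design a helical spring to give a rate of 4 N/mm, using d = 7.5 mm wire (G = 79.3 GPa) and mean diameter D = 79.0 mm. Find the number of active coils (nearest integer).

16

N_a = Gd⁴/(8D³k) = (79.3×10³ × 7.5⁴)/(8 × 79.0³ × 4)
    = 2.5091e+08 / 1.57772e+07 = 15.9 → 16 coils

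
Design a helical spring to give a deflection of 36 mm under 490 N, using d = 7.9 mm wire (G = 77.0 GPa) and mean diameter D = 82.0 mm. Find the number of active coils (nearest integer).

Required rate k = F/δ = 490/36 = 13.611 N/mm
N_a = Gd⁴/(8D³k) = (77.0×10³ × 7.9⁴)/(8 × 82.0³ × 13.611)
    = 2.99916e+08 / 6.00378e+07 = 4.995 → 5 coils

5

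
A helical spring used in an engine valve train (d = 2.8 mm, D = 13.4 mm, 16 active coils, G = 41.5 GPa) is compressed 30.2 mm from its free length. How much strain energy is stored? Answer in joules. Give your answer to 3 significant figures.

k = Gd⁴/(8D³N_a) = (41.5×10³)(2.8⁴)/(8·13.4³·16) = 8.2824 N/mm
U = ½kδ² = 0.5 × 8.2824 × 30.2² = 3776.9 N·mm = 3.7769 J

3.78 J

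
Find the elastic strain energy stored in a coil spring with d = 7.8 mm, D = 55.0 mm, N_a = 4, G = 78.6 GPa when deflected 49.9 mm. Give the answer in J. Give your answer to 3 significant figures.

k = Gd⁴/(8D³N_a) = (78.6×10³)(7.8⁴)/(8·55.0³·4) = 54.647 N/mm
U = ½kδ² = 0.5 × 54.647 × 49.9² = 68035 N·mm = 68.035 J

68.0 J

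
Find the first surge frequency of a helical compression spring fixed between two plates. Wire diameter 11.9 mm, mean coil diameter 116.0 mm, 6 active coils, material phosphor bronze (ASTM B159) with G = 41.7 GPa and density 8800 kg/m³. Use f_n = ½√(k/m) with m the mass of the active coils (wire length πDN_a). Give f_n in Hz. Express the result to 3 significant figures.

36.1 Hz

k = Gd⁴/(8D³N_a) = (41.7×10³)(11.9⁴)/(8·116.0³·6) = 11.161 N/mm = 11161 N/m
Wire length L = πDN_a = π·116.0·6 = 2186.5 mm
m = ρ·(πd²/4)·L = 8800 × 111.22×10⁻⁶ m² × 2.1865 m = 2.1401 kg
f_n = ½√(k/m) = 0.5·√(11161/2.1401) = 0.5·√(5215.3) = 36.109 Hz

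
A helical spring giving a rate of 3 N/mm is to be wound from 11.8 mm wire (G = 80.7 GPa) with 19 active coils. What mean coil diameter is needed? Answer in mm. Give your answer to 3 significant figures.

151 mm

D = (Gd⁴/(8N_a·k))^(1/3) = (80.7×10³·11.8⁴/(8·19·3))^(1/3)
  = (3.43113e+06)^(1/3) = 150.8269 mm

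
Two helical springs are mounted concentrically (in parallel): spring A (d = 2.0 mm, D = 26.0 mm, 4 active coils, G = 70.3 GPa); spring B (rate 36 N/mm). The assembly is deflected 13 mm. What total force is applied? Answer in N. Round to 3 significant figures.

494 N

k_A = Gd⁴/(8D³N_a) = (70.3×10³)(2.0⁴)/(8·26.0³·4) = 1.9999 N/mm
Parallel: k_eq = 1.9999 + 36 = 38 N/mm
F = k_eq·δ = 38·13 = 494 N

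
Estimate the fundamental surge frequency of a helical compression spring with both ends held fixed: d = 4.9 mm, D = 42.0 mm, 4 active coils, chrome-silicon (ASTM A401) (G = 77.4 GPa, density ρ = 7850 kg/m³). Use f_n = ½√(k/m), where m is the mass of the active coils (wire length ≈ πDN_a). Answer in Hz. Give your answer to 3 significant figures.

245 Hz

k = Gd⁴/(8D³N_a) = (77.4×10³)(4.9⁴)/(8·42.0³·4) = 18.82 N/mm = 18820 N/m
Wire length L = πDN_a = π·42.0·4 = 527.79 mm
m = ρ·(πd²/4)·L = 7850 × 18.857×10⁻⁶ m² × 0.52779 m = 0.078129 kg
f_n = ½√(k/m) = 0.5·√(18820/0.078129) = 0.5·√(2.4089e+05) = 245.4 Hz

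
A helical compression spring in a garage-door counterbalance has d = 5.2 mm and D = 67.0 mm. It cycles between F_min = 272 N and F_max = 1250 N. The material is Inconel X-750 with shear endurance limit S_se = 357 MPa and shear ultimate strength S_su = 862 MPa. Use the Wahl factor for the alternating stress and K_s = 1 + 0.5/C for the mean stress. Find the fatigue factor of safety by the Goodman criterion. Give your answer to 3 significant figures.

0.338

C = D/d = 67.0/5.2 = 12.8846; K_W = (4C−1)/(4C−4)+0.615/C = 1.1108; K_s = 1+0.5/C = 1.0388
F_a = (F_max−F_min)/2 = 489 N; F_m = (F_max+F_min)/2 = 761 N
τ_a = K_W·8F_aD/(πd³) = 1.1108 × 593.35 = 659.12 MPa
τ_m = K_s·8F_mD/(πd³) = 1.0388 × 923.4 = 959.23 MPa
Goodman: 1/n_f = τ_a/S_se + τ_m/S_su = 659.12/357 + 959.23/862 = 1.84627 + 1.11280 = 2.9591
n_f = 1/2.9591 = 0.3379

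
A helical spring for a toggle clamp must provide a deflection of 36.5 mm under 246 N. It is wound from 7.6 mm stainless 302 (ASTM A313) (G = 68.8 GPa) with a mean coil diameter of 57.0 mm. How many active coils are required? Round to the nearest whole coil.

Required rate k = F/δ = 246/36.5 = 6.7397 N/mm
N_a = Gd⁴/(8D³k) = (68.8×10³ × 7.6⁴)/(8 × 57.0³ × 6.7397)
    = 2.29532e+08 / 9.9852e+06 = 22.99 → 23 coils

23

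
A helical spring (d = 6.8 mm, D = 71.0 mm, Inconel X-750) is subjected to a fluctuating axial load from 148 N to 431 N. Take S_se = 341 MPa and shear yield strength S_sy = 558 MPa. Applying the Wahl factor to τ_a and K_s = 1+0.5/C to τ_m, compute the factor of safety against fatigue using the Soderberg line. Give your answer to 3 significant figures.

C = D/d = 71.0/6.8 = 10.4412; K_W = (4C−1)/(4C−4)+0.615/C = 1.1383; K_s = 1+0.5/C = 1.0479
F_a = (F_max−F_min)/2 = 141.5 N; F_m = (F_max+F_min)/2 = 289.5 N
τ_a = K_W·8F_aD/(πd³) = 1.1383 × 81.363 = 92.619 MPa
τ_m = K_s·8F_mD/(πd³) = 1.0479 × 166.46 = 174.44 MPa
Soderberg: 1/n_f = τ_a/S_se + τ_m/S_sy = 92.619/341 + 174.44/558 = 0.27161 + 0.31261 = 0.58422
n_f = 1/0.58422 = 1.712

1.71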